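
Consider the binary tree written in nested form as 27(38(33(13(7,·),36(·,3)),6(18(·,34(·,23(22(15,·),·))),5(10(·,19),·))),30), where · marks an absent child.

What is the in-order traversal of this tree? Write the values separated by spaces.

7 13 33 36 3 38 18 34 15 22 23 6 10 19 5 27 30

In-order visits the left subtree, then the node, then the right subtree.
At 27: go left to 38.
  At 38: go left to 33.
    At 33: go left to 13.
      At 13: go left to 7.
        7 is a leaf — visit 7.
      Visit 13.
      At 13: no right child.
    Visit 33.
    At 33: go right to 36.
      At 36: no left child.
      Visit 36.
      At 36: go right to 3.
        3 is a leaf — visit 3.
  Visit 38.
  At 38: go right to 6.
    At 6: go left to 18.
      At 18: no left child.
      Visit 18.
      At 18: go right to 34.
        At 34: no left child.
        Visit 34.
        At 34: go right to 23.
          At 23: go left to 22.
            At 22: go left to 15.
              15 is a leaf — visit 15.
            Visit 22.
            At 22: no right child.
          Visit 23.
          At 23: no right child.
    Visit 6.
    At 6: go right to 5.
      At 5: go left to 10.
        At 10: no left child.
        Visit 10.
        At 10: go right to 19.
          19 is a leaf — visit 19.
      Visit 5.
      At 5: no right child.
Visit 27.
At 27: go right to 30.
  30 is a leaf — visit 30.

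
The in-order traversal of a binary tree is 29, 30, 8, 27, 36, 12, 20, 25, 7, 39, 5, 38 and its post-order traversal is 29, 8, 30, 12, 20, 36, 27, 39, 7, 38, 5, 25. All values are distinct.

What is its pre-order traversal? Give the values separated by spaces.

25 27 30 29 8 36 20 12 5 7 39 38

The last element of post-order is the root; it splits in-order into left and right subtrees.
Root 25: left subtree has 7 nodes {29, 30, 8, 27, 36, 12, 20}, right has 4 {7, 39, 5, 38}.
  Root 27: left subtree has 3 nodes {29, 30, 8}, right has 3 {36, 12, 20}.
    Root 30: left subtree has 1 node {29}, right has 1 {8}.
    Root 36: left subtree has 0 nodes { }, right has 2 {12, 20}.
      Root 20: left subtree has 1 node {12}, right has 0 { }.
  Root 5: left subtree has 2 nodes {7, 39}, right has 1 {38}.
    Root 7: left subtree has 0 nodes { }, right has 1 {39}.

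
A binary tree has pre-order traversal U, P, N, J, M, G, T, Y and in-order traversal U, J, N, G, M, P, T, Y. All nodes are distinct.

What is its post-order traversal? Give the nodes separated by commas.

The first element of pre-order is the root; it splits in-order into left and right subtrees.
Root U: left subtree has 0 nodes { }, right has 7 {J, N, G, M, P, T, Y}.
  Root P: left subtree has 4 nodes {J, N, G, M}, right has 2 {T, Y}.
    Root N: left subtree has 1 node {J}, right has 2 {G, M}.
      Root M: left subtree has 1 node {G}, right has 0 { }.
    Root T: left subtree has 0 nodes { }, right has 1 {Y}.

J, G, M, N, Y, T, P, U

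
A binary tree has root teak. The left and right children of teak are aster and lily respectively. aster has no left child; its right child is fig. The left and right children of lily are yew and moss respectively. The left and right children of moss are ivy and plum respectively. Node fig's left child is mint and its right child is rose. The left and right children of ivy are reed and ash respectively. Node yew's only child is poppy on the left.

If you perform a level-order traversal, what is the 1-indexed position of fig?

Level-order visits nodes level by level from the root, left to right within each level.
Level 0: teak
Level 1: aster, lily
Level 2: fig, yew, moss
Level 3: mint, rose, poppy, ivy, plum
Level 4: reed, ash
Full level-order sequence: teak, aster, lily, fig, yew, moss, mint, rose, poppy, ivy, plum, reed, ash.

4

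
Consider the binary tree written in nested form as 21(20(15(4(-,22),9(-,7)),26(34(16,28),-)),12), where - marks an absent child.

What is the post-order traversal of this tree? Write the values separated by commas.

Post-order visits the left subtree, then the right subtree, then the node.
At 21: go left to 20.
  At 20: go left to 15.
    At 15: go left to 4.
      At 4: no left child.
      At 4: go right to 22.
        22 is a leaf — visit 22.
      Visit 4.
    At 15: go right to 9.
      At 9: no left child.
      At 9: go right to 7.
        7 is a leaf — visit 7.
      Visit 9.
    Visit 15.
  At 20: go right to 26.
    At 26: go left to 34.
      At 34: go left to 16.
        16 is a leaf — visit 16.
      At 34: go right to 28.
        28 is a leaf — visit 28.
      Visit 34.
    At 26: no right child.
    Visit 26.
  Visit 20.
At 21: go right to 12.
  12 is a leaf — visit 12.
Visit 21.

22, 4, 7, 9, 15, 16, 28, 34, 26, 20, 12, 21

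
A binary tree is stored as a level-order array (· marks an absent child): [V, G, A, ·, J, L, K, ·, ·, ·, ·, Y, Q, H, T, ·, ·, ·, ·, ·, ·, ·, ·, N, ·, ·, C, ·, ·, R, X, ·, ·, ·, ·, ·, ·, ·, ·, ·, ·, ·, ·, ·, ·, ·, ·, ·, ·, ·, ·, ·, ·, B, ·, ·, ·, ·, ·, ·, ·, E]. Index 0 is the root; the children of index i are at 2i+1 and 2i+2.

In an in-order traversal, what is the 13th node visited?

In-order visits the left subtree, then the node, then the right subtree.
At V: go left to G.
  At G: no left child.
  Visit G.
  At G: go right to J.
    J is a leaf — visit J.
Visit V.
At V: go right to A.
  At A: go left to L.
    At L: go left to Y.
      At Y: go left to N.
        N is a leaf — visit N.
      Visit Y.
      At Y: no right child.
    Visit L.
    At L: go right to Q.
      At Q: no left child.
      Visit Q.
      At Q: go right to C.
        At C: go left to B.
          B is a leaf — visit B.
        Visit C.
        At C: no right child.
  Visit A.
  At A: go right to K.
    At K: go left to H.
      H is a leaf — visit H.
    Visit K.
    At K: go right to T.
      At T: go left to R.
        R is a leaf — visit R.
      Visit T.
      At T: go right to X.
        At X: go left to E.
          E is a leaf — visit E.
        Visit X.
        At X: no right child.
Full in-order sequence: G, J, V, N, Y, L, Q, B, C, A, H, K, R, T, E, X.

R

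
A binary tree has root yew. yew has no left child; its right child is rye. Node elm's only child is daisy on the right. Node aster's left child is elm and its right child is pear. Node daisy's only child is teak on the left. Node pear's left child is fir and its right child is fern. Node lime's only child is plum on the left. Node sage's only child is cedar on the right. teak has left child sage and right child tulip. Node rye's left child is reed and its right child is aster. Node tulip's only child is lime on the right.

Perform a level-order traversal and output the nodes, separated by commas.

Level-order visits nodes level by level from the root, left to right within each level.
Level 0: yew
Level 1: rye
Level 2: reed, aster
Level 3: elm, pear
Level 4: daisy, fir, fern
Level 5: teak
Level 6: sage, tulip
Level 7: cedar, lime
Level 8: plum

yew, rye, reed, aster, elm, pear, daisy, fir, fern, teak, sage, tulip, cedar, lime, plum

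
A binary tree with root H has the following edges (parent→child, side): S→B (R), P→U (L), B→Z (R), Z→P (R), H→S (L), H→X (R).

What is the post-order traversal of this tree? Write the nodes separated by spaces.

U P Z B S X H

Post-order visits the left subtree, then the right subtree, then the node.
At H: go left to S.
  At S: no left child.
  At S: go right to B.
    At B: no left child.
    At B: go right to Z.
      At Z: no left child.
      At Z: go right to P.
        At P: go left to U.
          U is a leaf — visit U.
        At P: no right child.
        Visit P.
      Visit Z.
    Visit B.
  Visit S.
At H: go right to X.
  X is a leaf — visit X.
Visit H.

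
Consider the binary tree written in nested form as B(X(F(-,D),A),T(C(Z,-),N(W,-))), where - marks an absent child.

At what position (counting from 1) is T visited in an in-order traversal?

8

In-order visits the left subtree, then the node, then the right subtree.
At B: go left to X.
  At X: go left to F.
    At F: no left child.
    Visit F.
    At F: go right to D.
      D is a leaf — visit D.
  Visit X.
  At X: go right to A.
    A is a leaf — visit A.
Visit B.
At B: go right to T.
  At T: go left to C.
    At C: go left to Z.
      Z is a leaf — visit Z.
    Visit C.
    At C: no right child.
  Visit T.
  At T: go right to N.
    At N: go left to W.
      W is a leaf — visit W.
    Visit N.
    At N: no right child.
Full in-order sequence: F, D, X, A, B, Z, C, T, W, N.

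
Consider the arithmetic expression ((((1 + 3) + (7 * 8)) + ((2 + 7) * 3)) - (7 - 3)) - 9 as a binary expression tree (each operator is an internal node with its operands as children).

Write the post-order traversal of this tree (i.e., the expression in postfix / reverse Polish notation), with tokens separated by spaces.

1 3 + 7 8 * + 2 7 + 3 * + 7 3 - - 9 -

Post-order on an expression tree gives postfix notation: for each operator, emit left operand, right operand, then the operator.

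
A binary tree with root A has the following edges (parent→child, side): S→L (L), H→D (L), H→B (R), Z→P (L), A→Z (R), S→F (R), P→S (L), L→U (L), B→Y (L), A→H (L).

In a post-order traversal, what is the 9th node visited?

P

Post-order visits the left subtree, then the right subtree, then the node.
At A: go left to H.
  At H: go left to D.
    D is a leaf — visit D.
  At H: go right to B.
    At B: go left to Y.
      Y is a leaf — visit Y.
    At B: no right child.
    Visit B.
  Visit H.
At A: go right to Z.
  At Z: go left to P.
    At P: go left to S.
      At S: go left to L.
        At L: go left to U.
          U is a leaf — visit U.
        At L: no right child.
        Visit L.
      At S: go right to F.
        F is a leaf — visit F.
      Visit S.
    At P: no right child.
    Visit P.
  At Z: no right child.
  Visit Z.
Visit A.
Full post-order sequence: D, Y, B, H, U, L, F, S, P, Z, A.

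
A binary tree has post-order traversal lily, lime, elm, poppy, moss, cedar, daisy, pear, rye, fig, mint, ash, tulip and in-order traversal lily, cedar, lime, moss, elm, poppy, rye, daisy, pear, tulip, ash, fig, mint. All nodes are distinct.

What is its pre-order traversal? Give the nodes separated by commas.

tulip, rye, cedar, lily, moss, lime, poppy, elm, pear, daisy, ash, mint, fig

The last element of post-order is the root; it splits in-order into left and right subtrees.
Root tulip: left subtree has 9 nodes {lily, cedar, lime, moss, elm, poppy, rye, daisy, pear}, right has 3 {ash, fig, mint}.
  Root rye: left subtree has 6 nodes {lily, cedar, lime, moss, elm, poppy}, right has 2 {daisy, pear}.
    Root cedar: left subtree has 1 node {lily}, right has 4 {lime, moss, elm, poppy}.
      Root moss: left subtree has 1 node {lime}, right has 2 {elm, poppy}.
        Root poppy: left subtree has 1 node {elm}, right has 0 { }.
    Root pear: left subtree has 1 node {daisy}, right has 0 { }.
  Root ash: left subtree has 0 nodes { }, right has 2 {fig, mint}.
    Root mint: left subtree has 1 node {fig}, right has 0 { }.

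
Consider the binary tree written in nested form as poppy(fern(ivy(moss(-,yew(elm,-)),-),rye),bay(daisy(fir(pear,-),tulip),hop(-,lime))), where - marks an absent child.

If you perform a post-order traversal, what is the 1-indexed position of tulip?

9

Post-order visits the left subtree, then the right subtree, then the node.
At poppy: go left to fern.
  At fern: go left to ivy.
    At ivy: go left to moss.
      At moss: no left child.
      At moss: go right to yew.
        At yew: go left to elm.
          elm is a leaf — visit elm.
        At yew: no right child.
        Visit yew.
      Visit moss.
    At ivy: no right child.
    Visit ivy.
  At fern: go right to rye.
    rye is a leaf — visit rye.
  Visit fern.
At poppy: go right to bay.
  At bay: go left to daisy.
    At daisy: go left to fir.
      At fir: go left to pear.
        pear is a leaf — visit pear.
      At fir: no right child.
      Visit fir.
    At daisy: go right to tulip.
      tulip is a leaf — visit tulip.
    Visit daisy.
  At bay: go right to hop.
    At hop: no left child.
    At hop: go right to lime.
      lime is a leaf — visit lime.
    Visit hop.
  Visit bay.
Visit poppy.
Full post-order sequence: elm, yew, moss, ivy, rye, fern, pear, fir, tulip, daisy, lime, hop, bay, poppy.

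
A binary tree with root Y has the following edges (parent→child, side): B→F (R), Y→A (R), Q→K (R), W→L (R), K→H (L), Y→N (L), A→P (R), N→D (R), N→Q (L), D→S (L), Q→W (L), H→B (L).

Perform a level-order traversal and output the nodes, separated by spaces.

Level-order visits nodes level by level from the root, left to right within each level.
Level 0: Y
Level 1: N, A
Level 2: Q, D, P
Level 3: W, K, S
Level 4: L, H
Level 5: B
Level 6: F

Y N A Q D P W K S L H B F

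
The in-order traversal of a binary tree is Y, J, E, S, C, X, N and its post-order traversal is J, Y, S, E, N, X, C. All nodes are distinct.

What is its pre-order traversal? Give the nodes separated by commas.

The last element of post-order is the root; it splits in-order into left and right subtrees.
Root C: left subtree has 4 nodes {Y, J, E, S}, right has 2 {X, N}.
  Root E: left subtree has 2 nodes {Y, J}, right has 1 {S}.
    Root Y: left subtree has 0 nodes { }, right has 1 {J}.
  Root X: left subtree has 0 nodes { }, right has 1 {N}.

C, E, Y, J, S, X, N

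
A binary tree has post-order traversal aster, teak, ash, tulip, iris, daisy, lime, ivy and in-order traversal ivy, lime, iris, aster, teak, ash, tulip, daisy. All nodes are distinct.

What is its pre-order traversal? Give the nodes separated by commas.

ivy, lime, daisy, iris, tulip, ash, teak, aster

The last element of post-order is the root; it splits in-order into left and right subtrees.
Root ivy: left subtree has 0 nodes { }, right has 7 {lime, iris, aster, teak, ash, tulip, daisy}.
  Root lime: left subtree has 0 nodes { }, right has 6 {iris, aster, teak, ash, tulip, daisy}.
    Root daisy: left subtree has 5 nodes {iris, aster, teak, ash, tulip}, right has 0 { }.
      Root iris: left subtree has 0 nodes { }, right has 4 {aster, teak, ash, tulip}.
        Root tulip: left subtree has 3 nodes {aster, teak, ash}, right has 0 { }.
          Root ash: left subtree has 2 nodes {aster, teak}, right has 0 { }.
            Root teak: left subtree has 1 node {aster}, right has 0 { }.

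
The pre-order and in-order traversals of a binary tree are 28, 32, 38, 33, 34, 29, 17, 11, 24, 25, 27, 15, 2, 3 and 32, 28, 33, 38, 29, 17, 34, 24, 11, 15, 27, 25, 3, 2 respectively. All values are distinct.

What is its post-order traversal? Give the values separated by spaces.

The first element of pre-order is the root; it splits in-order into left and right subtrees.
Root 28: left subtree has 1 node {32}, right has 12 {33, 38, 29, 17, 34, 24, 11, 15, 27, 25, 3, 2}.
  Root 38: left subtree has 1 node {33}, right has 10 {29, 17, 34, 24, 11, 15, 27, 25, 3, 2}.
    Root 34: left subtree has 2 nodes {29, 17}, right has 7 {24, 11, 15, 27, 25, 3, 2}.
      Root 29: left subtree has 0 nodes { }, right has 1 {17}.
      Root 11: left subtree has 1 node {24}, right has 5 {15, 27, 25, 3, 2}.
        Root 25: left subtree has 2 nodes {15, 27}, right has 2 {3, 2}.
          Root 27: left subtree has 1 node {15}, right has 0 { }.
          Root 2: left subtree has 1 node {3}, right has 0 { }.

32 33 17 29 24 15 27 3 2 25 11 34 38 28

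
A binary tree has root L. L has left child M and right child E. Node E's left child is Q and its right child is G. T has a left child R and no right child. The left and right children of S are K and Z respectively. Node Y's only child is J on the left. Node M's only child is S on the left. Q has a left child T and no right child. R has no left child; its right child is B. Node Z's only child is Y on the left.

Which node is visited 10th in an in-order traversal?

T

In-order visits the left subtree, then the node, then the right subtree.
At L: go left to M.
  At M: go left to S.
    At S: go left to K.
      K is a leaf — visit K.
    Visit S.
    At S: go right to Z.
      At Z: go left to Y.
        At Y: go left to J.
          J is a leaf — visit J.
        Visit Y.
        At Y: no right child.
      Visit Z.
      At Z: no right child.
  Visit M.
  At M: no right child.
Visit L.
At L: go right to E.
  At E: go left to Q.
    At Q: go left to T.
      At T: go left to R.
        At R: no left child.
        Visit R.
        At R: go right to B.
          B is a leaf — visit B.
      Visit T.
      At T: no right child.
    Visit Q.
    At Q: no right child.
  Visit E.
  At E: go right to G.
    G is a leaf — visit G.
Full in-order sequence: K, S, J, Y, Z, M, L, R, B, T, Q, E, G.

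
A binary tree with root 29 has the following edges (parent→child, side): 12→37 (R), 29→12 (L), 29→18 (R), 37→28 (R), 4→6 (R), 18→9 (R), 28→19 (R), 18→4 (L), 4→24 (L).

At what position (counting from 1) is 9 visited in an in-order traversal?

10

In-order visits the left subtree, then the node, then the right subtree.
At 29: go left to 12.
  At 12: no left child.
  Visit 12.
  At 12: go right to 37.
    At 37: no left child.
    Visit 37.
    At 37: go right to 28.
      At 28: no left child.
      Visit 28.
      At 28: go right to 19.
        19 is a leaf — visit 19.
Visit 29.
At 29: go right to 18.
  At 18: go left to 4.
    At 4: go left to 24.
      24 is a leaf — visit 24.
    Visit 4.
    At 4: go right to 6.
      6 is a leaf — visit 6.
  Visit 18.
  At 18: go right to 9.
    9 is a leaf — visit 9.
Full in-order sequence: 12, 37, 28, 19, 29, 24, 4, 6, 18, 9.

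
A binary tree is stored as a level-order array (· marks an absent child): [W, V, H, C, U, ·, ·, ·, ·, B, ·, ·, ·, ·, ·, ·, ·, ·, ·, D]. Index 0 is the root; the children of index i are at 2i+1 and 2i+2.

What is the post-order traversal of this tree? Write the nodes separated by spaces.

C D B U V H W

Post-order visits the left subtree, then the right subtree, then the node.
At W: go left to V.
  At V: go left to C.
    C is a leaf — visit C.
  At V: go right to U.
    At U: go left to B.
      At B: go left to D.
        D is a leaf — visit D.
      At B: no right child.
      Visit B.
    At U: no right child.
    Visit U.
  Visit V.
At W: go right to H.
  H is a leaf — visit H.
Visit W.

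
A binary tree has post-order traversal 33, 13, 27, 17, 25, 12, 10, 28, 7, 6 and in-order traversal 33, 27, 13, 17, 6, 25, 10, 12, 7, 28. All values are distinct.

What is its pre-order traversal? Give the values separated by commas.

6, 17, 27, 33, 13, 7, 10, 25, 12, 28

The last element of post-order is the root; it splits in-order into left and right subtrees.
Root 6: left subtree has 4 nodes {33, 27, 13, 17}, right has 5 {25, 10, 12, 7, 28}.
  Root 17: left subtree has 3 nodes {33, 27, 13}, right has 0 { }.
    Root 27: left subtree has 1 node {33}, right has 1 {13}.
  Root 7: left subtree has 3 nodes {25, 10, 12}, right has 1 {28}.
    Root 10: left subtree has 1 node {25}, right has 1 {12}.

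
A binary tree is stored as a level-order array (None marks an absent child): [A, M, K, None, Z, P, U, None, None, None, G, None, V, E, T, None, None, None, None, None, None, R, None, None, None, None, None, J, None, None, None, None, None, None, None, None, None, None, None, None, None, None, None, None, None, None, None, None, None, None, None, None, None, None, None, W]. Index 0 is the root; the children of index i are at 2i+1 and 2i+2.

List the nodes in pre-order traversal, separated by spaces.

A M Z G R K P V U E J W T

Pre-order visits the node, then its left subtree, then its right subtree.
Visit A.
At A: go left to M.
  Visit M.
  At M: no left child.
  At M: go right to Z.
    Visit Z.
    At Z: no left child.
    At Z: go right to G.
      Visit G.
      At G: go left to R.
        R is a leaf — visit R.
      At G: no right child.
At A: go right to K.
  Visit K.
  At K: go left to P.
    Visit P.
    At P: no left child.
    At P: go right to V.
      V is a leaf — visit V.
  At K: go right to U.
    Visit U.
    At U: go left to E.
      Visit E.
      At E: go left to J.
        Visit J.
        At J: go left to W.
          W is a leaf — visit W.
        At J: no right child.
      At E: no right child.
    At U: go right to T.
      T is a leaf — visit T.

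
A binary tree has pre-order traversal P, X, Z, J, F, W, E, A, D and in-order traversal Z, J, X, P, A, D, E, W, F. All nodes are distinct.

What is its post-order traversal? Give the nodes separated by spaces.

J Z X D A E W F P

The first element of pre-order is the root; it splits in-order into left and right subtrees.
Root P: left subtree has 3 nodes {Z, J, X}, right has 5 {A, D, E, W, F}.
  Root X: left subtree has 2 nodes {Z, J}, right has 0 { }.
    Root Z: left subtree has 0 nodes { }, right has 1 {J}.
  Root F: left subtree has 4 nodes {A, D, E, W}, right has 0 { }.
    Root W: left subtree has 3 nodes {A, D, E}, right has 0 { }.
      Root E: left subtree has 2 nodes {A, D}, right has 0 { }.
        Root A: left subtree has 0 nodes { }, right has 1 {D}.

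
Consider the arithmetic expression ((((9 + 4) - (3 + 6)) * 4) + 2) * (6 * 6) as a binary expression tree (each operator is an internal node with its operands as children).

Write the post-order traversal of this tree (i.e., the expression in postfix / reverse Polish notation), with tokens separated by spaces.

Post-order on an expression tree gives postfix notation: for each operator, emit left operand, right operand, then the operator.

9 4 + 3 6 + - 4 * 2 + 6 6 * *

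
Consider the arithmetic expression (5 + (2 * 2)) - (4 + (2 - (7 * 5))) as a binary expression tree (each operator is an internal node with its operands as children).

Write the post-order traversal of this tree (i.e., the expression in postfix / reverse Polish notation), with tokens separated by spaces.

5 2 2 * + 4 2 7 5 * - + -

Post-order on an expression tree gives postfix notation: for each operator, emit left operand, right operand, then the operator.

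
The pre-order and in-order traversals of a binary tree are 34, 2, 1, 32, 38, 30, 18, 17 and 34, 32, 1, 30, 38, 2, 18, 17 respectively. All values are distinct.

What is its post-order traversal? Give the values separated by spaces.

32 30 38 1 17 18 2 34

The first element of pre-order is the root; it splits in-order into left and right subtrees.
Root 34: left subtree has 0 nodes { }, right has 7 {32, 1, 30, 38, 2, 18, 17}.
  Root 2: left subtree has 4 nodes {32, 1, 30, 38}, right has 2 {18, 17}.
    Root 1: left subtree has 1 node {32}, right has 2 {30, 38}.
      Root 38: left subtree has 1 node {30}, right has 0 { }.
    Root 18: left subtree has 0 nodes { }, right has 1 {17}.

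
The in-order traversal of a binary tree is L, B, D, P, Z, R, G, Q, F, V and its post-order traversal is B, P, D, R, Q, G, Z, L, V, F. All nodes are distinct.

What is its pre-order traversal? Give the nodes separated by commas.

The last element of post-order is the root; it splits in-order into left and right subtrees.
Root F: left subtree has 8 nodes {L, B, D, P, Z, R, G, Q}, right has 1 {V}.
  Root L: left subtree has 0 nodes { }, right has 7 {B, D, P, Z, R, G, Q}.
    Root Z: left subtree has 3 nodes {B, D, P}, right has 3 {R, G, Q}.
      Root D: left subtree has 1 node {B}, right has 1 {P}.
      Root G: left subtree has 1 node {R}, right has 1 {Q}.

F, L, Z, D, B, P, G, R, Q, V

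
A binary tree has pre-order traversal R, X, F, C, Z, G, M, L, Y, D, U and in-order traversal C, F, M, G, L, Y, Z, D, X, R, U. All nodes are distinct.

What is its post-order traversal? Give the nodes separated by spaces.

C M Y L G D Z F X U R

The first element of pre-order is the root; it splits in-order into left and right subtrees.
Root R: left subtree has 9 nodes {C, F, M, G, L, Y, Z, D, X}, right has 1 {U}.
  Root X: left subtree has 8 nodes {C, F, M, G, L, Y, Z, D}, right has 0 { }.
    Root F: left subtree has 1 node {C}, right has 6 {M, G, L, Y, Z, D}.
      Root Z: left subtree has 4 nodes {M, G, L, Y}, right has 1 {D}.
        Root G: left subtree has 1 node {M}, right has 2 {L, Y}.
          Root L: left subtree has 0 nodes { }, right has 1 {Y}.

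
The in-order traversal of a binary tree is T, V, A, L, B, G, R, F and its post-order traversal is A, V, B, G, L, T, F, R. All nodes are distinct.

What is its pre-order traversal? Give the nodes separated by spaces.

R T L V A G B F

The last element of post-order is the root; it splits in-order into left and right subtrees.
Root R: left subtree has 6 nodes {T, V, A, L, B, G}, right has 1 {F}.
  Root T: left subtree has 0 nodes { }, right has 5 {V, A, L, B, G}.
    Root L: left subtree has 2 nodes {V, A}, right has 2 {B, G}.
      Root V: left subtree has 0 nodes { }, right has 1 {A}.
      Root G: left subtree has 1 node {B}, right has 0 { }.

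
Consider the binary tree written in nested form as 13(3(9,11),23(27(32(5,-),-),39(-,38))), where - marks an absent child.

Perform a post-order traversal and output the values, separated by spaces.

9 11 3 5 32 27 38 39 23 13

Post-order visits the left subtree, then the right subtree, then the node.
At 13: go left to 3.
  At 3: go left to 9.
    9 is a leaf — visit 9.
  At 3: go right to 11.
    11 is a leaf — visit 11.
  Visit 3.
At 13: go right to 23.
  At 23: go left to 27.
    At 27: go left to 32.
      At 32: go left to 5.
        5 is a leaf — visit 5.
      At 32: no right child.
      Visit 32.
    At 27: no right child.
    Visit 27.
  At 23: go right to 39.
    At 39: no left child.
    At 39: go right to 38.
      38 is a leaf — visit 38.
    Visit 39.
  Visit 23.
Visit 13.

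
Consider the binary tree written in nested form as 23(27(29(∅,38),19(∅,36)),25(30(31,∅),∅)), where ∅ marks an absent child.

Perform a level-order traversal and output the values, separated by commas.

Level-order visits nodes level by level from the root, left to right within each level.
Level 0: 23
Level 1: 27, 25
Level 2: 29, 19, 30
Level 3: 38, 36, 31

23, 27, 25, 29, 19, 30, 38, 36, 31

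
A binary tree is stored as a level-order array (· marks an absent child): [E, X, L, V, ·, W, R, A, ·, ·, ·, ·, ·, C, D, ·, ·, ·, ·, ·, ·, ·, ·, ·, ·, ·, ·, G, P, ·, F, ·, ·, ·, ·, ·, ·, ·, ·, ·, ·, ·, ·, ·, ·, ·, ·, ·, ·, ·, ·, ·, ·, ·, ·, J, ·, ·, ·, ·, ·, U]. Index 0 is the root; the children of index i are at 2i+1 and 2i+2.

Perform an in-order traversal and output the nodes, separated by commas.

In-order visits the left subtree, then the node, then the right subtree.
At E: go left to X.
  At X: go left to V.
    At V: go left to A.
      A is a leaf — visit A.
    Visit V.
    At V: no right child.
  Visit X.
  At X: no right child.
Visit E.
At E: go right to L.
  At L: go left to W.
    W is a leaf — visit W.
  Visit L.
  At L: go right to R.
    At R: go left to C.
      At C: go left to G.
        At G: go left to J.
          J is a leaf — visit J.
        Visit G.
        At G: no right child.
      Visit C.
      At C: go right to P.
        P is a leaf — visit P.
    Visit R.
    At R: go right to D.
      At D: no left child.
      Visit D.
      At D: go right to F.
        At F: go left to U.
          U is a leaf — visit U.
        Visit F.
        At F: no right child.

A, V, X, E, W, L, J, G, C, P, R, D, U, F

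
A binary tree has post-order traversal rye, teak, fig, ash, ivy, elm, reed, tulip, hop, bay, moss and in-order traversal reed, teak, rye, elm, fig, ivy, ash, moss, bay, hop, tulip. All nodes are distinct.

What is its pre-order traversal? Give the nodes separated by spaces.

The last element of post-order is the root; it splits in-order into left and right subtrees.
Root moss: left subtree has 7 nodes {reed, teak, rye, elm, fig, ivy, ash}, right has 3 {bay, hop, tulip}.
  Root reed: left subtree has 0 nodes { }, right has 6 {teak, rye, elm, fig, ivy, ash}.
    Root elm: left subtree has 2 nodes {teak, rye}, right has 3 {fig, ivy, ash}.
      Root teak: left subtree has 0 nodes { }, right has 1 {rye}.
      Root ivy: left subtree has 1 node {fig}, right has 1 {ash}.
  Root bay: left subtree has 0 nodes { }, right has 2 {hop, tulip}.
    Root hop: left subtree has 0 nodes { }, right has 1 {tulip}.

moss reed elm teak rye ivy fig ash bay hop tulip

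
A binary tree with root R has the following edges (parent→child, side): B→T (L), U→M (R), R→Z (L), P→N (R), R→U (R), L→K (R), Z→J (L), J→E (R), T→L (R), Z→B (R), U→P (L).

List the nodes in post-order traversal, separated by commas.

E, J, K, L, T, B, Z, N, P, M, U, R

Post-order visits the left subtree, then the right subtree, then the node.
At R: go left to Z.
  At Z: go left to J.
    At J: no left child.
    At J: go right to E.
      E is a leaf — visit E.
    Visit J.
  At Z: go right to B.
    At B: go left to T.
      At T: no left child.
      At T: go right to L.
        At L: no left child.
        At L: go right to K.
          K is a leaf — visit K.
        Visit L.
      Visit T.
    At B: no right child.
    Visit B.
  Visit Z.
At R: go right to U.
  At U: go left to P.
    At P: no left child.
    At P: go right to N.
      N is a leaf — visit N.
    Visit P.
  At U: go right to M.
    M is a leaf — visit M.
  Visit U.
Visit R.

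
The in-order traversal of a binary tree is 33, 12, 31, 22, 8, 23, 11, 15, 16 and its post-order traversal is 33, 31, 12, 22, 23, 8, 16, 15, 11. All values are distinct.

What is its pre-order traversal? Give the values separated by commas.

The last element of post-order is the root; it splits in-order into left and right subtrees.
Root 11: left subtree has 6 nodes {33, 12, 31, 22, 8, 23}, right has 2 {15, 16}.
  Root 8: left subtree has 4 nodes {33, 12, 31, 22}, right has 1 {23}.
    Root 22: left subtree has 3 nodes {33, 12, 31}, right has 0 { }.
      Root 12: left subtree has 1 node {33}, right has 1 {31}.
  Root 15: left subtree has 0 nodes { }, right has 1 {16}.

11, 8, 22, 12, 33, 31, 23, 15, 16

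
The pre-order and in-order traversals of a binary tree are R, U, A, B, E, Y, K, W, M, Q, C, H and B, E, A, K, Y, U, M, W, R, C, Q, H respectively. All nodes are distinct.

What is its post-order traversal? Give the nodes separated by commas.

The first element of pre-order is the root; it splits in-order into left and right subtrees.
Root R: left subtree has 8 nodes {B, E, A, K, Y, U, M, W}, right has 3 {C, Q, H}.
  Root U: left subtree has 5 nodes {B, E, A, K, Y}, right has 2 {M, W}.
    Root A: left subtree has 2 nodes {B, E}, right has 2 {K, Y}.
      Root B: left subtree has 0 nodes { }, right has 1 {E}.
      Root Y: left subtree has 1 node {K}, right has 0 { }.
    Root W: left subtree has 1 node {M}, right has 0 { }.
  Root Q: left subtree has 1 node {C}, right has 1 {H}.

E, B, K, Y, A, M, W, U, C, H, Q, R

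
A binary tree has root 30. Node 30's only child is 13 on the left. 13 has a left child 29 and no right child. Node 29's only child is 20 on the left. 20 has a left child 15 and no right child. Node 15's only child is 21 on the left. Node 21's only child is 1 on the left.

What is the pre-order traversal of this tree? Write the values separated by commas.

30, 13, 29, 20, 15, 21, 1

Pre-order visits the node, then its left subtree, then its right subtree.
Visit 30.
At 30: go left to 13.
  Visit 13.
  At 13: go left to 29.
    Visit 29.
    At 29: go left to 20.
      Visit 20.
      At 20: go left to 15.
        Visit 15.
        At 15: go left to 21.
          Visit 21.
          At 21: go left to 1.
            1 is a leaf — visit 1.
          At 21: no right child.
        At 15: no right child.
      At 20: no right child.
    At 29: no right child.
  At 13: no right child.
At 30: no right child.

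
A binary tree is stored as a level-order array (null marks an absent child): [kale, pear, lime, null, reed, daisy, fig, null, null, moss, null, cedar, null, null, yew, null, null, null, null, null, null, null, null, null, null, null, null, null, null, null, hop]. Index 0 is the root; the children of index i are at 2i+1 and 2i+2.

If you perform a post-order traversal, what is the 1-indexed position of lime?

9

Post-order visits the left subtree, then the right subtree, then the node.
At kale: go left to pear.
  At pear: no left child.
  At pear: go right to reed.
    At reed: go left to moss.
      moss is a leaf — visit moss.
    At reed: no right child.
    Visit reed.
  Visit pear.
At kale: go right to lime.
  At lime: go left to daisy.
    At daisy: go left to cedar.
      cedar is a leaf — visit cedar.
    At daisy: no right child.
    Visit daisy.
  At lime: go right to fig.
    At fig: no left child.
    At fig: go right to yew.
      At yew: no left child.
      At yew: go right to hop.
        hop is a leaf — visit hop.
      Visit yew.
    Visit fig.
  Visit lime.
Visit kale.
Full post-order sequence: moss, reed, pear, cedar, daisy, hop, yew, fig, lime, kale.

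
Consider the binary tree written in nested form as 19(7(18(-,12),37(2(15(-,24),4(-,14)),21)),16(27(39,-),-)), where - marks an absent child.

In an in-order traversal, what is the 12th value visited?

In-order visits the left subtree, then the node, then the right subtree.
At 19: go left to 7.
  At 7: go left to 18.
    At 18: no left child.
    Visit 18.
    At 18: go right to 12.
      12 is a leaf — visit 12.
  Visit 7.
  At 7: go right to 37.
    At 37: go left to 2.
      At 2: go left to 15.
        At 15: no left child.
        Visit 15.
        At 15: go right to 24.
          24 is a leaf — visit 24.
      Visit 2.
      At 2: go right to 4.
        At 4: no left child.
        Visit 4.
        At 4: go right to 14.
          14 is a leaf — visit 14.
    Visit 37.
    At 37: go right to 21.
      21 is a leaf — visit 21.
Visit 19.
At 19: go right to 16.
  At 16: go left to 27.
    At 27: go left to 39.
      39 is a leaf — visit 39.
    Visit 27.
    At 27: no right child.
  Visit 16.
  At 16: no right child.
Full in-order sequence: 18, 12, 7, 15, 24, 2, 4, 14, 37, 21, 19, 39, 27, 16.

39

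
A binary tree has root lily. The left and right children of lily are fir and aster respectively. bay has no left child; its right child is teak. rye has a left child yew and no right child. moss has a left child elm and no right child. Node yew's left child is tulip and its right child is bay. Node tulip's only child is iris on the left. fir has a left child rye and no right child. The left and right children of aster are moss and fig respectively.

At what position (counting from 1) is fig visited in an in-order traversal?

12

In-order visits the left subtree, then the node, then the right subtree.
At lily: go left to fir.
  At fir: go left to rye.
    At rye: go left to yew.
      At yew: go left to tulip.
        At tulip: go left to iris.
          iris is a leaf — visit iris.
        Visit tulip.
        At tulip: no right child.
      Visit yew.
      At yew: go right to bay.
        At bay: no left child.
        Visit bay.
        At bay: go right to teak.
          teak is a leaf — visit teak.
    Visit rye.
    At rye: no right child.
  Visit fir.
  At fir: no right child.
Visit lily.
At lily: go right to aster.
  At aster: go left to moss.
    At moss: go left to elm.
      elm is a leaf — visit elm.
    Visit moss.
    At moss: no right child.
  Visit aster.
  At aster: go right to fig.
    fig is a leaf — visit fig.
Full in-order sequence: iris, tulip, yew, bay, teak, rye, fir, lily, elm, moss, aster, fig.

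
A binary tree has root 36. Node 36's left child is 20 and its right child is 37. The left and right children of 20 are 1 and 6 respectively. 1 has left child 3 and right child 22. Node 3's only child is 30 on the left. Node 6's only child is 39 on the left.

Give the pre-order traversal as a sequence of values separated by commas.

Pre-order visits the node, then its left subtree, then its right subtree.
Visit 36.
At 36: go left to 20.
  Visit 20.
  At 20: go left to 1.
    Visit 1.
    At 1: go left to 3.
      Visit 3.
      At 3: go left to 30.
        30 is a leaf — visit 30.
      At 3: no right child.
    At 1: go right to 22.
      22 is a leaf — visit 22.
  At 20: go right to 6.
    Visit 6.
    At 6: go left to 39.
      39 is a leaf — visit 39.
    At 6: no right child.
At 36: go right to 37.
  37 is a leaf — visit 37.

36, 20, 1, 3, 30, 22, 6, 39, 37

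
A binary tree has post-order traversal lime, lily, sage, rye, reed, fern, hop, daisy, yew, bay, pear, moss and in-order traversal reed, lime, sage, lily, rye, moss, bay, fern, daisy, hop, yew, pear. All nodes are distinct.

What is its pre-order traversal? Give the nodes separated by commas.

moss, reed, rye, sage, lime, lily, pear, bay, yew, daisy, fern, hop

The last element of post-order is the root; it splits in-order into left and right subtrees.
Root moss: left subtree has 5 nodes {reed, lime, sage, lily, rye}, right has 6 {bay, fern, daisy, hop, yew, pear}.
  Root reed: left subtree has 0 nodes { }, right has 4 {lime, sage, lily, rye}.
    Root rye: left subtree has 3 nodes {lime, sage, lily}, right has 0 { }.
      Root sage: left subtree has 1 node {lime}, right has 1 {lily}.
  Root pear: left subtree has 5 nodes {bay, fern, daisy, hop, yew}, right has 0 { }.
    Root bay: left subtree has 0 nodes { }, right has 4 {fern, daisy, hop, yew}.
      Root yew: left subtree has 3 nodes {fern, daisy, hop}, right has 0 { }.
        Root daisy: left subtree has 1 node {fern}, right has 1 {hop}.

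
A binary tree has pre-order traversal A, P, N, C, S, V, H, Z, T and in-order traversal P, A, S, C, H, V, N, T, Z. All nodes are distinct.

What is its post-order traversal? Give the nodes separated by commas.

The first element of pre-order is the root; it splits in-order into left and right subtrees.
Root A: left subtree has 1 node {P}, right has 7 {S, C, H, V, N, T, Z}.
  Root N: left subtree has 4 nodes {S, C, H, V}, right has 2 {T, Z}.
    Root C: left subtree has 1 node {S}, right has 2 {H, V}.
      Root V: left subtree has 1 node {H}, right has 0 { }.
    Root Z: left subtree has 1 node {T}, right has 0 { }.

P, S, H, V, C, T, Z, N, A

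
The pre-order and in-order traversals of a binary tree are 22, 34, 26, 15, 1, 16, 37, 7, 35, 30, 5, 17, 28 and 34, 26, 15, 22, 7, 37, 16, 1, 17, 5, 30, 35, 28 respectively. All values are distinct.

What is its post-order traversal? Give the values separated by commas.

15, 26, 34, 7, 37, 16, 17, 5, 30, 28, 35, 1, 22

The first element of pre-order is the root; it splits in-order into left and right subtrees.
Root 22: left subtree has 3 nodes {34, 26, 15}, right has 9 {7, 37, 16, 1, 17, 5, 30, 35, 28}.
  Root 34: left subtree has 0 nodes { }, right has 2 {26, 15}.
    Root 26: left subtree has 0 nodes { }, right has 1 {15}.
  Root 1: left subtree has 3 nodes {7, 37, 16}, right has 5 {17, 5, 30, 35, 28}.
    Root 16: left subtree has 2 nodes {7, 37}, right has 0 { }.
      Root 37: left subtree has 1 node {7}, right has 0 { }.
    Root 35: left subtree has 3 nodes {17, 5, 30}, right has 1 {28}.
      Root 30: left subtree has 2 nodes {17, 5}, right has 0 { }.
        Root 5: left subtree has 1 node {17}, right has 0 { }.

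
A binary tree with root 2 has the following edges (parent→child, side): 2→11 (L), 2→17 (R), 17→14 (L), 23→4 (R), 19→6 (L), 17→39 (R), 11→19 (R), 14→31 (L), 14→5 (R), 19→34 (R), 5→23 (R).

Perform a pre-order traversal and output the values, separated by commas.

Pre-order visits the node, then its left subtree, then its right subtree.
Visit 2.
At 2: go left to 11.
  Visit 11.
  At 11: no left child.
  At 11: go right to 19.
    Visit 19.
    At 19: go left to 6.
      6 is a leaf — visit 6.
    At 19: go right to 34.
      34 is a leaf — visit 34.
At 2: go right to 17.
  Visit 17.
  At 17: go left to 14.
    Visit 14.
    At 14: go left to 31.
      31 is a leaf — visit 31.
    At 14: go right to 5.
      Visit 5.
      At 5: no left child.
      At 5: go right to 23.
        Visit 23.
        At 23: no left child.
        At 23: go right to 4.
          4 is a leaf — visit 4.
  At 17: go right to 39.
    39 is a leaf — visit 39.

2, 11, 19, 6, 34, 17, 14, 31, 5, 23, 4, 39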